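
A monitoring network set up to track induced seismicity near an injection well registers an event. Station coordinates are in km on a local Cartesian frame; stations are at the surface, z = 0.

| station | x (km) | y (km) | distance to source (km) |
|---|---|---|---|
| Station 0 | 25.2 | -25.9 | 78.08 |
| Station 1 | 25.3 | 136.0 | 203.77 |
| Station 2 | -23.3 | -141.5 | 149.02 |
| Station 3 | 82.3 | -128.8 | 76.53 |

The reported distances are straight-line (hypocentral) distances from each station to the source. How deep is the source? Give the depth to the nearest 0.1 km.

10.0 km

Each station gives a sphere (x−x_i)² + (y−y_i)² + z² = d_i² (stations at z=0).
Subtracting the Station 0 sphere from Station 1 and Station 2: z² cancels, leaving linear equations in x and y:
0.2 x + 323.8 y = -17595.49
-97.0 x − 231.2 y = 3148.82
Solving: x ≈ 97.202, y ≈ -54.401 km (keep extra digits for the depth step; rounded: 97.2, -54.4).
Then from the Station 0 sphere: z² = 78.08² − (x − 25.2)² − (y + 25.9)² with x = 97.202, y = -54.401, so z ≈ 9.995 ≈ 10.0 km.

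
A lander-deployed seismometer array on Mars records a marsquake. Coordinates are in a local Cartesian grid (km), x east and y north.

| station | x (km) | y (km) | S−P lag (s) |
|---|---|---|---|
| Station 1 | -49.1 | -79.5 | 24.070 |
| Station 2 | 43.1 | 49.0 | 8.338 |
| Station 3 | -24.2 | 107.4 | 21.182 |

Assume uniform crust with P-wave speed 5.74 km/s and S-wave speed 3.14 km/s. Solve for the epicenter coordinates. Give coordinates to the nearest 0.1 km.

Distance from S−P lag: d = Δt · v_P v_S / (v_P − v_S) = Δt · (5.74·3.14)/(5.74−3.14) ≈ 6.9322·Δt.
So d_Station 1 = 166.86, d_Station 2 = 57.80, d_Station 3 = 146.84 km.
Circle about each station: (x + 49.1)² + (y + 79.5)² = 166.86²; (x − 43.1)² + (y − 49.0)² = 57.80²; (x + 24.2)² + (y − 107.4)² = 146.84².
Subtracting pairs of circle equations eliminates x²+y² and gives linear equations (the radical axes):
184.4 x + 257.0 y = 20028.97
49.8 x + 373.8 y = 9669.61
Solving the 2×2 system: x ≈ 89.1, y ≈ 14.0 km.

89.1 km east, 14.0 km north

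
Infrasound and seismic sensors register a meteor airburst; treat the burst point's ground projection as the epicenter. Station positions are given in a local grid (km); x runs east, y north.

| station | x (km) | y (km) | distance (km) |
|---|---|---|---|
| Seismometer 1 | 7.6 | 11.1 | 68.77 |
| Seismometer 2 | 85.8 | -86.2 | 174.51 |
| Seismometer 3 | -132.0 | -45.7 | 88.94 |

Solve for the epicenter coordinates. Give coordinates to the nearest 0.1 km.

Circle about each station: (x − 7.6)² + (y − 11.1)² = 68.77²; (x − 85.8)² + (y + 86.2)² = 174.51²; (x + 132.0)² + (y + 45.7)² = 88.94².
Subtracting the Seismometer 1 equation from the Seismometer 2 and Seismometer 3 equations removes the quadratic terms:
156.4 x − 194.6 y = -11113.32
-279.2 x − 113.6 y = 16150.51
Solving the 2×2 system: x ≈ -61.1, y ≈ 8.0 km.

-61.1 km east, 8.0 km north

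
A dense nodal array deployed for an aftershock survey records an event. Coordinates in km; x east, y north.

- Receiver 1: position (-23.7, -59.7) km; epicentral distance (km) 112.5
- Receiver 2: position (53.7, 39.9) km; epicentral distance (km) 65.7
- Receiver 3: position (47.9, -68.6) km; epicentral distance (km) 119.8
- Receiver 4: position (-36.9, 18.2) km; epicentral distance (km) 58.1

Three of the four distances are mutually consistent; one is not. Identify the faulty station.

Receiver 2

Solve using three stations at a time. Using Receiver 1, Receiver 3, Receiver 4 (subtract circle equations pairwise → linear system) gives (x, y) ≈ (14.0, 46.3).
Distances from that point to each station vs reported:
  Receiver 1: calculated 112.5 vs reported 112.5 → residual 0.0 km
  Receiver 2: calculated 40.2 vs reported 65.7 → residual 25.5 km
  Receiver 3: calculated 119.8 vs reported 119.8 → residual 0.0 km
  Receiver 4: calculated 58.1 vs reported 58.1 → residual 0.0 km
Receiver 1, Receiver 3, Receiver 4 are mutually consistent (residuals ≈ 0); Receiver 2 is off by 25.5 km.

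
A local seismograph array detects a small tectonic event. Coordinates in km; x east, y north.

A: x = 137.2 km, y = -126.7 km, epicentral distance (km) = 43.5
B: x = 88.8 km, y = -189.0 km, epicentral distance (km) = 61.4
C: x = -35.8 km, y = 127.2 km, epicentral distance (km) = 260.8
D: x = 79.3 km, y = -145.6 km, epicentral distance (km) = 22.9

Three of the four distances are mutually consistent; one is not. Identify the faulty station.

Solve using three stations at a time. Using A, B, D (subtract circle equations pairwise → linear system) gives (x, y) ≈ (93.7, -127.8).
Distances from that point to each station vs reported:
  A: calculated 43.5 vs reported 43.5 → residual 0.0 km
  B: calculated 61.4 vs reported 61.4 → residual 0.0 km
  C: calculated 286.0 vs reported 260.8 → residual 25.2 km
  D: calculated 22.9 vs reported 22.9 → residual 0.0 km
A, B, D are mutually consistent (residuals ≈ 0); C is off by 25.2 km.

C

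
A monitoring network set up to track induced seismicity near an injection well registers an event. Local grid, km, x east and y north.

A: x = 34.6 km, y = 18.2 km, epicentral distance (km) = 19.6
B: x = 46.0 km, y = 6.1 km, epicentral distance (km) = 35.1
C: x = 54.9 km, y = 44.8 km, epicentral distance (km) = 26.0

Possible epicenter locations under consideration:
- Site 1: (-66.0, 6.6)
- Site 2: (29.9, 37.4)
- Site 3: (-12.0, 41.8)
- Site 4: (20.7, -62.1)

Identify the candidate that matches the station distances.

Site 2

For each candidate, compare |candidate − station| to the reported distance:
Site 1: residuals A 81.7, B 76.9, C 100.8 → max 100.8 km
Site 2: residuals A 0.2, B 0.1, C 0.1 → max 0.2 km
Site 3: residuals A 32.6, B 33.0, C 41.0 → max 41.0 km
Site 4: residuals A 61.9, B 37.6, C 86.2 → max 86.2 km
Only Site 2 has all residuals ≈ 0.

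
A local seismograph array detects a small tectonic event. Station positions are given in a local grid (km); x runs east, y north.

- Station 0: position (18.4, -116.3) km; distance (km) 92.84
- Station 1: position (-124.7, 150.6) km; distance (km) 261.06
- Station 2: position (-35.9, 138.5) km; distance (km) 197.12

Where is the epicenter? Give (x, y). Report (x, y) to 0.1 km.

x ≈ 60.4 km, y ≈ -33.5 km

Circle about each station: (x − 18.4)² + (y + 116.3)² = 92.84²; (x + 124.7)² + (y − 150.6)² = 261.06²; (x + 35.9)² + (y − 138.5)² = 197.12².
Subtracting the Station 0 equation from the Station 1 and Station 2 equations removes the quadratic terms:
-286.2 x + 533.8 y = -35166.86
-108.6 x + 509.6 y = -23630.22
Solving the 2×2 system: x ≈ 60.4, y ≈ -33.5 km.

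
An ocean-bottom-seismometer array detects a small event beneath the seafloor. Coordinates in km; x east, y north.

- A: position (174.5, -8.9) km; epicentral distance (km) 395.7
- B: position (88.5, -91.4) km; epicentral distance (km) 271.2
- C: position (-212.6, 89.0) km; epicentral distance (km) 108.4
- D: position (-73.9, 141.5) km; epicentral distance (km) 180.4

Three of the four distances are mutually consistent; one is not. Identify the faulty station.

A

Solve using three stations at a time. Using B, C, D (subtract circle equations pairwise → linear system) gives (x, y) ≈ (-170.5, -10.9).
Distances from that point to each station vs reported:
  A: calculated 345.0 vs reported 395.7 → residual 50.7 km
  B: calculated 271.2 vs reported 271.2 → residual 0.0 km
  C: calculated 108.4 vs reported 108.4 → residual 0.0 km
  D: calculated 180.4 vs reported 180.4 → residual 0.0 km
B, C, D are mutually consistent (residuals ≈ 0); A is off by 50.7 km.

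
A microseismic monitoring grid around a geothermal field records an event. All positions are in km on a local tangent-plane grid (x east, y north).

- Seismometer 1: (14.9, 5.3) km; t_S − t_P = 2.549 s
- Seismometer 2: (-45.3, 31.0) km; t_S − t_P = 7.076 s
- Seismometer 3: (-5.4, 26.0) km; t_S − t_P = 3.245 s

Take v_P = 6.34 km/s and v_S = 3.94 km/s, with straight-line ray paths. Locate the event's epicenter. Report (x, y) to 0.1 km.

(28.3, 28.2)

Distance from S−P lag: d = Δt · v_P v_S / (v_P − v_S) = Δt · (6.34·3.94)/(6.34−3.94) ≈ 10.4082·Δt.
So d_Seismometer 1 = 26.53, d_Seismometer 2 = 73.65, d_Seismometer 3 = 33.77 km.
Circle about each station: (x − 14.9)² + (y − 5.3)² = 26.53²; (x + 45.3)² + (y − 31.0)² = 73.65²; (x + 5.4)² + (y − 26.0)² = 33.77².
Subtracting pairs of circle equations eliminates x²+y² and gives linear equations (the radical axes):
-120.4 x + 51.4 y = -1957.49
-40.6 x + 41.4 y = 18.49
Solving the 2×2 system: x ≈ 28.3, y ≈ 28.2 km.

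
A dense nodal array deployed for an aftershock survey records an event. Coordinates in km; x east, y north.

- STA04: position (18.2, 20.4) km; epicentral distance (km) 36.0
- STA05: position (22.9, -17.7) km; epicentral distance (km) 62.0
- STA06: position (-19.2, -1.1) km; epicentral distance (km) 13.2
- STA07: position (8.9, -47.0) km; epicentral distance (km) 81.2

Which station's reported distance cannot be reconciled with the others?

STA06

Solve using three stations at a time. Using STA04, STA05, STA07 (subtract circle equations pairwise → linear system) gives (x, y) ≈ (-16.8, 30.2).
Distances from that point to each station vs reported:
  STA04: calculated 36.3 vs reported 36.0 → residual 0.3 km
  STA05: calculated 62.2 vs reported 62.0 → residual 0.2 km
  STA06: calculated 31.4 vs reported 13.2 → residual 18.2 km
  STA07: calculated 81.3 vs reported 81.2 → residual 0.1 km
STA04, STA05, STA07 are mutually consistent (residuals ≈ 0); STA06 is off by 18.2 km.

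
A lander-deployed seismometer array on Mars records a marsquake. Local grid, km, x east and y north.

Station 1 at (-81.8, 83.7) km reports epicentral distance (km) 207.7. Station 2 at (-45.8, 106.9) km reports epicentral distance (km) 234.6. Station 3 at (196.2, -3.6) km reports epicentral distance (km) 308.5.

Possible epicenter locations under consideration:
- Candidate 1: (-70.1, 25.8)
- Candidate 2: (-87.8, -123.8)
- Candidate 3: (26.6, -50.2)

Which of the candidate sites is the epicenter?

For each candidate, compare |candidate − station| to the reported distance:
Candidate 1: residuals Station 1 148.6, Station 2 149.9, Station 3 40.6 → max 149.9 km
Candidate 2: residuals Station 1 0.1, Station 2 0.1, Station 3 0.1 → max 0.1 km
Candidate 3: residuals Station 1 35.4, Station 2 61.6, Station 3 132.6 → max 132.6 km
Only Candidate 2 has all residuals ≈ 0.

Candidate 2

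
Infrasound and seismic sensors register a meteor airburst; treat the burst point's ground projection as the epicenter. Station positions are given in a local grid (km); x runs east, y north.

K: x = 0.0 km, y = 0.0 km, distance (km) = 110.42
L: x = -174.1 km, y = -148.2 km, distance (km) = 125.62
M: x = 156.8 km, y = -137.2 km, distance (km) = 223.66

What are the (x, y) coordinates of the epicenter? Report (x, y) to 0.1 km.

x ≈ -62.1 km, y ≈ -91.3 km

Circle about each station: x² + y² = 110.42²; (x + 174.1)² + (y + 148.2)² = 125.62²; (x − 156.8)² + (y + 137.2)² = 223.66².
Subtracting pairs of circle equations eliminates x²+y² and gives linear equations (the radical axes):
-348.2 x − 296.4 y = 48686.24
313.6 x − 274.4 y = 5578.86
Solving the 2×2 system: x ≈ -62.1, y ≈ -91.3 km.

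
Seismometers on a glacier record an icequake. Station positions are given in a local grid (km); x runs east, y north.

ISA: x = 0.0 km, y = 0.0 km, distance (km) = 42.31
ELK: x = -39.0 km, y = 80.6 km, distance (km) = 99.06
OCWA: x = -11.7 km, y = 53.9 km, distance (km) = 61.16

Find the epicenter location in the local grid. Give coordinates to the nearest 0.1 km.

Circle about each station: x² + y² = 42.31²; (x + 39.0)² + (y − 80.6)² = 99.06²; (x + 11.7)² + (y − 53.9)² = 61.16².
Subtracting the ISA equation from the ELK and OCWA equations removes the quadratic terms:
-78.0 x + 161.2 y = -5.39
-23.4 x + 107.8 y = 1091.69
Solving the 2×2 system: x ≈ 38.1, y ≈ 18.4 km.

(38.1, 18.4)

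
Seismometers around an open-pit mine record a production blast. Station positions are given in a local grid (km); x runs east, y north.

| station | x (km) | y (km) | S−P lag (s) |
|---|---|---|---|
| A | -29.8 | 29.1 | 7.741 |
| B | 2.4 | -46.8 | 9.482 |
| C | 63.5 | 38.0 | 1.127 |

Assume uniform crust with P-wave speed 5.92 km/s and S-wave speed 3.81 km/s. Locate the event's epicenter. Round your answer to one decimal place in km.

Distance from S−P lag: d = Δt · v_P v_S / (v_P − v_S) = Δt · (5.92·3.81)/(5.92−3.81) ≈ 10.6897·Δt.
So d_A = 82.75, d_B = 101.36, d_C = 12.05 km.
Circle about each station: (x + 29.8)² + (y − 29.1)² = 82.75²; (x − 2.4)² + (y + 46.8)² = 101.36²; (x − 63.5)² + (y − 38.0)² = 12.05².
Subtracting the A equation from the B and C equations removes the quadratic terms:
64.4 x − 151.8 y = -2965.14
186.6 x + 17.8 y = 10443.76
Solving the 2×2 system: x ≈ 52.0, y ≈ 41.6 km.
Check against A (with the unrounded x, y): √((x + 29.8)²+(y − 29.1)²) = 82.75 ≈ 82.75 km. ✓

52.0 km east, 41.6 km north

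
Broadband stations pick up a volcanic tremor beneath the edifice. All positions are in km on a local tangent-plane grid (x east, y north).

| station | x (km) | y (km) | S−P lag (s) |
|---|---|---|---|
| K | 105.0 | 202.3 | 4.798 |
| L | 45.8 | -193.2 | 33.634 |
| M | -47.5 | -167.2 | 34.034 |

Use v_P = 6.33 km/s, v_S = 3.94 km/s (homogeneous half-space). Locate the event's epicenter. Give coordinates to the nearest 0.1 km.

Distance from S−P lag: d = Δt · v_P v_S / (v_P − v_S) = Δt · (6.33·3.94)/(6.33−3.94) ≈ 10.4352·Δt.
So d_K = 50.07, d_L = 350.98, d_M = 355.15 km.
Circle about each station: (x − 105.0)² + (y − 202.3)² = 50.07²; (x − 45.8)² + (y + 193.2)² = 350.98²; (x + 47.5)² + (y + 167.2)² = 355.15².
Subtracting the K equation from the L and M equations removes the quadratic terms:
-118.4 x − 791.0 y = -133206.37
-305.0 x − 739.0 y = -145362.72
Solving the 2×2 system: x ≈ 107.6, y ≈ 152.3 km.
Check against K (with the unrounded x, y): √((x − 105.0)²+(y − 202.3)²) = 50.07 ≈ 50.07 km. ✓

x ≈ 107.6 km, y ≈ 152.3 km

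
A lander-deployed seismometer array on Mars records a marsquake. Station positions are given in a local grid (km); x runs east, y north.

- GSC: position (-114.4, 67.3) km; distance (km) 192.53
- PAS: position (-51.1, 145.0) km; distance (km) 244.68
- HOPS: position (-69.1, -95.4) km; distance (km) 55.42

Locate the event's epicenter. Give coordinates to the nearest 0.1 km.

Circle about each station: (x + 114.4)² + (y − 67.3)² = 192.53²; (x + 51.1)² + (y − 145.0)² = 244.68²; (x + 69.1)² + (y + 95.4)² = 55.42².
Subtracting the GSC equation from the PAS and HOPS equations removes the quadratic terms:
126.6 x + 155.4 y = -16780.94
90.6 x − 325.4 y = 30255.74
Solving the 2×2 system: x ≈ -13.7, y ≈ -96.8 km.

x ≈ -13.7 km, y ≈ -96.8 km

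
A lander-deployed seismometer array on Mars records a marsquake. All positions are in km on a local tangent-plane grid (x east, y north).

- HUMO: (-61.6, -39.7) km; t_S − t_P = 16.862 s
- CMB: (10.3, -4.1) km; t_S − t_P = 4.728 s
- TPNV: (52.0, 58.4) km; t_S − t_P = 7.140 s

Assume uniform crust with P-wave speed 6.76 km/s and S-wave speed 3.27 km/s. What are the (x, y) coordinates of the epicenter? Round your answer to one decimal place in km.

Distance from S−P lag: d = Δt · v_P v_S / (v_P − v_S) = Δt · (6.76·3.27)/(6.76−3.27) ≈ 6.3339·Δt.
So d_HUMO = 106.80, d_CMB = 29.95, d_TPNV = 45.22 km.
Circle about each station: (x + 61.6)² + (y + 39.7)² = 106.80²; (x − 10.3)² + (y + 4.1)² = 29.95²; (x − 52.0)² + (y − 58.4)² = 45.22².
Subtracting the HUMO equation from the CMB and TPNV equations removes the quadratic terms:
143.8 x + 71.2 y = 5261.49
227.2 x + 196.2 y = 10105.30
Solving the 2×2 system: x ≈ 26.0, y ≈ 21.4 km.

26.0 km east, 21.4 km north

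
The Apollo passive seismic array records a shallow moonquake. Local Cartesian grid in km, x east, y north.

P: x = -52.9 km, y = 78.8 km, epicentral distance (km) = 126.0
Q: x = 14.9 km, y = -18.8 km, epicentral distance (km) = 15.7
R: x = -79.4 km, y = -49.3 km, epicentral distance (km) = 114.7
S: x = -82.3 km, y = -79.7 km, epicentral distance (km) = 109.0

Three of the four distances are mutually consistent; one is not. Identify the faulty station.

S

Solve using three stations at a time. Using P, Q, R (subtract circle equations pairwise → linear system) gives (x, y) ≈ (30.3, -15.8).
Distances from that point to each station vs reported:
  P: calculated 126.0 vs reported 126.0 → residual 0.0 km
  Q: calculated 15.7 vs reported 15.7 → residual 0.0 km
  R: calculated 114.7 vs reported 114.7 → residual 0.0 km
  S: calculated 129.5 vs reported 109.0 → residual 20.5 km
P, Q, R are mutually consistent (residuals ≈ 0); S is off by 20.5 km.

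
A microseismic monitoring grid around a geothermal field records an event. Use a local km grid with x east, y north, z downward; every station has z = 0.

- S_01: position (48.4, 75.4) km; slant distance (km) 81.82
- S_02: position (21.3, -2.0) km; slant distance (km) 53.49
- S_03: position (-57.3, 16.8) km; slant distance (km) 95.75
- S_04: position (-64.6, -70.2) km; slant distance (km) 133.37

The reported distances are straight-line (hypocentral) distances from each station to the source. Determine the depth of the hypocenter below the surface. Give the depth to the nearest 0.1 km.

Each station gives a sphere (x−x_i)² + (y−y_i)² + z² = d_i² (stations at z=0).
Subtracting the S_01 sphere from S_02 and S_03: z² cancels, leaving linear equations in x and y:
-54.2 x − 154.8 y = -3736.70
-211.4 x − 117.2 y = -6935.74
Solving: x ≈ 24.105, y ≈ 15.699 km (keep extra digits for the depth step; rounded: 24.1, 15.7).
Then from the S_01 sphere: z² = 81.82² − (x − 48.4)² − (y − 75.4)² with x = 24.105, y = 15.699, so z ≈ 50.399 ≈ 50.4 km.

50.4 km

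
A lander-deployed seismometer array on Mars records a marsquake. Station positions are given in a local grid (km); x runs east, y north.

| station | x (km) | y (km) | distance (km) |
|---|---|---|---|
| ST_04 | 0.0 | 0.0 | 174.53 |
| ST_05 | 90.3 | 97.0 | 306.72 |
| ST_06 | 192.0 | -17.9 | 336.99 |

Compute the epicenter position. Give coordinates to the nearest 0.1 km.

Circle about each station: x² + y² = 174.53²; (x − 90.3)² + (y − 97.0)² = 306.72²; (x − 192.0)² + (y + 17.9)² = 336.99².
Subtracting the ST_04 equation from the ST_05 and ST_06 equations removes the quadratic terms:
180.6 x + 194.0 y = -46053.35
384.0 x − 35.8 y = -45917.13
Solving the 2×2 system: x ≈ -130.4, y ≈ -116.0 km.

-130.4 km east, -116.0 km north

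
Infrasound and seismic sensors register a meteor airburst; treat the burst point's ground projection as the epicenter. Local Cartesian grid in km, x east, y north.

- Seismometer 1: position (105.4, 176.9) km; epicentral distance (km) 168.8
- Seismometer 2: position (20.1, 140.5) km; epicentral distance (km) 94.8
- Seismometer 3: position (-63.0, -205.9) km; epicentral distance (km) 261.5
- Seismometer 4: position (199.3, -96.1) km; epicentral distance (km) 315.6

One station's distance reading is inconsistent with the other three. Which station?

Seismometer 4

Solve using three stations at a time. Using Seismometer 1, Seismometer 2, Seismometer 3 (subtract circle equations pairwise → linear system) gives (x, y) ≈ (-4.8, 49.0).
Distances from that point to each station vs reported:
  Seismometer 1: calculated 168.8 vs reported 168.8 → residual 0.0 km
  Seismometer 2: calculated 94.8 vs reported 94.8 → residual 0.0 km
  Seismometer 3: calculated 261.5 vs reported 261.5 → residual 0.0 km
  Seismometer 4: calculated 250.4 vs reported 315.6 → residual 65.2 km
Seismometer 1, Seismometer 2, Seismometer 3 are mutually consistent (residuals ≈ 0); Seismometer 4 is off by 65.2 km.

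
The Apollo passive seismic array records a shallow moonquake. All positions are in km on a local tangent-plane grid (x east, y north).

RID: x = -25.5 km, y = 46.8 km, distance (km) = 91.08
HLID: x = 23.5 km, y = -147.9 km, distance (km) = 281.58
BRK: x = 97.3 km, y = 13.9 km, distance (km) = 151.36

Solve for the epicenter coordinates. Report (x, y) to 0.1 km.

Circle about each station: (x + 25.5)² + (y − 46.8)² = 91.08²; (x − 23.5)² + (y + 147.9)² = 281.58²; (x − 97.3)² + (y − 13.9)² = 151.36².
Subtracting the RID equation from the HLID and BRK equations removes the quadratic terms:
98.0 x − 389.4 y = -51405.56
245.6 x − 65.8 y = -7794.27
Solving the 2×2 system: x ≈ 3.9, y ≈ 133.0 km.
Check against RID (with the unrounded x, y): √((x + 25.5)²+(y − 46.8)²) = 91.07 ≈ 91.08 km. ✓

3.9 km east, 133.0 km north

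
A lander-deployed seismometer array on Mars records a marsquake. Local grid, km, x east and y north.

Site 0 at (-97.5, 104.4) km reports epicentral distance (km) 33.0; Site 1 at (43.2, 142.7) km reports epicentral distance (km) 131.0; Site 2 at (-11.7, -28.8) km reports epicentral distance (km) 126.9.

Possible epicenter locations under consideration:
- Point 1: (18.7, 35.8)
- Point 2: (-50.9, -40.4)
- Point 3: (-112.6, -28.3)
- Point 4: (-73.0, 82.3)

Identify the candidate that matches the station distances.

Point 4

For each candidate, compare |candidate − station| to the reported distance:
Point 1: residuals Site 0 101.9, Site 1 21.3, Site 2 55.5 → max 101.9 km
Point 2: residuals Site 0 119.1, Site 1 74.9, Site 2 86.0 → max 119.1 km
Point 3: residuals Site 0 100.6, Site 1 100.3, Site 2 26.0 → max 100.6 km
Point 4: residuals Site 0 0.0, Site 1 0.0, Site 2 0.0 → max 0.0 km
Only Point 4 has all residuals ≈ 0.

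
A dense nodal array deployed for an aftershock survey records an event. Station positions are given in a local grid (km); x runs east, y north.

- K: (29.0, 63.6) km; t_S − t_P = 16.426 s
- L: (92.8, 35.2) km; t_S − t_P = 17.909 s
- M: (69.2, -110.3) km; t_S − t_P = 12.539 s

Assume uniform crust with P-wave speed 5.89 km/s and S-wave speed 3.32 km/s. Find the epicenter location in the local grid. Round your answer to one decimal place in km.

Distance from S−P lag: d = Δt · v_P v_S / (v_P − v_S) = Δt · (5.89·3.32)/(5.89−3.32) ≈ 7.6089·Δt.
So d_K = 124.98, d_L = 136.27, d_M = 95.41 km.
Circle about each station: (x − 29.0)² + (y − 63.6)² = 124.98²; (x − 92.8)² + (y − 35.2)² = 136.27²; (x − 69.2)² + (y + 110.3)² = 95.41².
Subtracting the K equation from the L and M equations removes the quadratic terms:
127.6 x − 56.8 y = 2015.41
80.4 x − 347.8 y = 18585.70
Solving the 2×2 system: x ≈ -8.9, y ≈ -55.5 km.

-8.9 km east, -55.5 km north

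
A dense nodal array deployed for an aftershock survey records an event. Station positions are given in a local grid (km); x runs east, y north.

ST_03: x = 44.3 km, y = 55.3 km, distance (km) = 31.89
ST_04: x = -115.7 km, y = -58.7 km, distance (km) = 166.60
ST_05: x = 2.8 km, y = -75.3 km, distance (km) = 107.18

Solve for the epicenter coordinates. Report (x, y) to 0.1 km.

x ≈ 25.7 km, y ≈ 29.4 km

Circle about each station: (x − 44.3)² + (y − 55.3)² = 31.89²; (x + 115.7)² + (y + 58.7)² = 166.60²; (x − 2.8)² + (y + 75.3)² = 107.18².
Subtracting the ST_03 equation from the ST_04 and ST_05 equations removes the quadratic terms:
-320.0 x − 228.0 y = -14926.99
-83.0 x − 261.2 y = -9813.23
Solving the 2×2 system: x ≈ 25.7, y ≈ 29.4 km.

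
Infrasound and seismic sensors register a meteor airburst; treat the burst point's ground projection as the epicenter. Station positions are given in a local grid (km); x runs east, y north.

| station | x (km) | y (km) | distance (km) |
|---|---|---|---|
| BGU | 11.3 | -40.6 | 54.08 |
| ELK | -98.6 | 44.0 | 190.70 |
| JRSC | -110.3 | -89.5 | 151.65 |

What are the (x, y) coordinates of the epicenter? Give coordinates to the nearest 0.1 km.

x ≈ 41.3 km, y ≈ -85.6 km

Circle about each station: (x − 11.3)² + (y + 40.6)² = 54.08²; (x + 98.6)² + (y − 44.0)² = 190.70²; (x + 110.3)² + (y + 89.5)² = 151.65².
Subtracting the BGU equation from the ELK and JRSC equations removes the quadratic terms:
-219.8 x + 169.2 y = -23559.93
-243.2 x − 97.8 y = -1672.79
Solving the 2×2 system: x ≈ 41.3, y ≈ -85.6 km.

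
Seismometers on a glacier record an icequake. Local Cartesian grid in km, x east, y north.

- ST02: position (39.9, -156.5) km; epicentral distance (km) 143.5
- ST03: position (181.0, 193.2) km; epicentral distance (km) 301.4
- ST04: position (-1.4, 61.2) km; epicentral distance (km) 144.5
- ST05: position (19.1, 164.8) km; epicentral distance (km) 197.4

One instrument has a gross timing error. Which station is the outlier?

Solve using three stations at a time. Using ST02, ST03, ST05 (subtract circle equations pairwise → linear system) gives (x, y) ≈ (-23.9, -27.9).
Distances from that point to each station vs reported:
  ST02: calculated 143.5 vs reported 143.5 → residual 0.0 km
  ST03: calculated 301.4 vs reported 301.4 → residual 0.0 km
  ST04: calculated 91.9 vs reported 144.5 → residual 52.6 km
  ST05: calculated 197.4 vs reported 197.4 → residual 0.0 km
ST02, ST03, ST05 are mutually consistent (residuals ≈ 0); ST04 is off by 52.6 km.

ST04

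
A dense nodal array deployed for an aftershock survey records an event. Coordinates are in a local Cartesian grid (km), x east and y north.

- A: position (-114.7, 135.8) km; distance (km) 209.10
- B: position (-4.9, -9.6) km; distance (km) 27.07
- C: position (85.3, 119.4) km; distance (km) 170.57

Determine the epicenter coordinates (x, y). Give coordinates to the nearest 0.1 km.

Circle about each station: (x + 114.7)² + (y − 135.8)² = 209.10²; (x + 4.9)² + (y + 9.6)² = 27.07²; (x − 85.3)² + (y − 119.4)² = 170.57².
Subtracting the A equation from the B and C equations removes the quadratic terms:
219.6 x − 290.8 y = 11508.47
400.0 x − 32.8 y = 4563.41
Solving the 2×2 system: x ≈ 8.7, y ≈ -33.0 km.

8.7 km east, -33.0 km north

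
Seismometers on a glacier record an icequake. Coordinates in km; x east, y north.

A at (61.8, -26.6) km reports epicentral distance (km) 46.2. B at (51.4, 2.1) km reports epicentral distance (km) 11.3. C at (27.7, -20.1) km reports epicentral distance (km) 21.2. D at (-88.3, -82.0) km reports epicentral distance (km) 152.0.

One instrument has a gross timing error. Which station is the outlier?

A

Solve using three stations at a time. Using B, C, D (subtract circle equations pairwise → linear system) gives (x, y) ≈ (43.0, -5.5).
Distances from that point to each station vs reported:
  A: calculated 28.3 vs reported 46.2 → residual 17.9 km
  B: calculated 11.3 vs reported 11.3 → residual 0.0 km
  C: calculated 21.2 vs reported 21.2 → residual 0.0 km
  D: calculated 152.0 vs reported 152.0 → residual 0.0 km
B, C, D are mutually consistent (residuals ≈ 0); A is off by 17.9 km.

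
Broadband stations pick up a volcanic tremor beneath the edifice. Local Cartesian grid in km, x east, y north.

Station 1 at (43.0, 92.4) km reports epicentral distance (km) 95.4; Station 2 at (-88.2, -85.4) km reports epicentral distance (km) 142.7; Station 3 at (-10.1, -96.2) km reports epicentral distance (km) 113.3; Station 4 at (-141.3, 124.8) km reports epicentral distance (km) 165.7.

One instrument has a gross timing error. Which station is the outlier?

Station 2

Solve using three stations at a time. Using Station 1, Station 3, Station 4 (subtract circle equations pairwise → linear system) gives (x, y) ≈ (-15.5, 17.0).
Distances from that point to each station vs reported:
  Station 1: calculated 95.4 vs reported 95.4 → residual 0.0 km
  Station 2: calculated 125.6 vs reported 142.7 → residual 17.1 km
  Station 3: calculated 113.3 vs reported 113.3 → residual 0.0 km
  Station 4: calculated 165.7 vs reported 165.7 → residual 0.0 km
Station 1, Station 3, Station 4 are mutually consistent (residuals ≈ 0); Station 2 is off by 17.1 km.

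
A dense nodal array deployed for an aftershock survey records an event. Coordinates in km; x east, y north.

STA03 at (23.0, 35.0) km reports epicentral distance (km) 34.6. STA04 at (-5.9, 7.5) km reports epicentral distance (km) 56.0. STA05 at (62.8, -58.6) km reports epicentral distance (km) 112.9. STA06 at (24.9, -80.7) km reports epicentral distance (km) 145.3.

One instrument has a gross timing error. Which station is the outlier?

Solve using three stations at a time. Using STA03, STA04, STA06 (subtract circle equations pairwise → linear system) gives (x, y) ≈ (2.5, 62.9).
Distances from that point to each station vs reported:
  STA03: calculated 34.6 vs reported 34.6 → residual 0.0 km
  STA04: calculated 56.0 vs reported 56.0 → residual 0.0 km
  STA05: calculated 135.6 vs reported 112.9 → residual 22.7 km
  STA06: calculated 145.3 vs reported 145.3 → residual 0.0 km
STA03, STA04, STA06 are mutually consistent (residuals ≈ 0); STA05 is off by 22.7 km.

STA05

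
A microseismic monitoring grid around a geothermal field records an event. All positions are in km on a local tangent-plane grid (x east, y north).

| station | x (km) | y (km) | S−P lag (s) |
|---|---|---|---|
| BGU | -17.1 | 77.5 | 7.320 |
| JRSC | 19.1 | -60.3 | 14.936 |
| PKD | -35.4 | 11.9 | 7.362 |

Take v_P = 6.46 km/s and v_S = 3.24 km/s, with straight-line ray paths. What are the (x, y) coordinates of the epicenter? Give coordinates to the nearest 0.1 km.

Distance from S−P lag: d = Δt · v_P v_S / (v_P − v_S) = Δt · (6.46·3.24)/(6.46−3.24) ≈ 6.5001·Δt.
So d_BGU = 47.58, d_JRSC = 97.09, d_PKD = 47.85 km.
Circle about each station: (x + 17.1)² + (y − 77.5)² = 47.58²; (x − 19.1)² + (y + 60.3)² = 97.09²; (x + 35.4)² + (y − 11.9)² = 47.85².
Subtracting the BGU equation from the JRSC and PKD equations removes the quadratic terms:
72.4 x − 275.6 y = -9460.37
-36.6 x − 131.2 y = -4929.66
Solving the 2×2 system: x ≈ 6.0, y ≈ 35.9 km.
Check against BGU (with the unrounded x, y): √((x + 17.1)²+(y − 77.5)²) = 47.58 ≈ 47.58 km. ✓

x ≈ 6.0 km, y ≈ 35.9 km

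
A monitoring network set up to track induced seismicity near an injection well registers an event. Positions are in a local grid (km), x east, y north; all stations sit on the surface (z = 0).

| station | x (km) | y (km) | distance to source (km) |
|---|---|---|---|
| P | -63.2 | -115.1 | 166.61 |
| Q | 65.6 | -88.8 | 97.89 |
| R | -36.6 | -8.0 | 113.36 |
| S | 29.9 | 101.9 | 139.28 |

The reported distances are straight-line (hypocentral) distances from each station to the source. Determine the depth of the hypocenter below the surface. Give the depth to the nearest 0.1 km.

z ≈ 66.6 km

Each station gives a sphere (x−x_i)² + (y−y_i)² + z² = d_i² (stations at z=0).
Subtracting the P sphere from Q and R: z² cancels, leaving linear equations in x and y:
257.6 x + 52.6 y = 13122.99
53.2 x + 214.2 y = -930.29
Solving: x ≈ 54.599, y ≈ -17.904 km (keep extra digits for the depth step; rounded: 54.6, -17.9).
Then from the P sphere: z² = 166.61² − (x + 63.2)² − (y + 115.1)² with x = 54.599, y = -17.904, so z ≈ 66.597 ≈ 66.6 km.
Check against S (with the unrounded solution): distance 139.28 ≈ 139.28 km. ✓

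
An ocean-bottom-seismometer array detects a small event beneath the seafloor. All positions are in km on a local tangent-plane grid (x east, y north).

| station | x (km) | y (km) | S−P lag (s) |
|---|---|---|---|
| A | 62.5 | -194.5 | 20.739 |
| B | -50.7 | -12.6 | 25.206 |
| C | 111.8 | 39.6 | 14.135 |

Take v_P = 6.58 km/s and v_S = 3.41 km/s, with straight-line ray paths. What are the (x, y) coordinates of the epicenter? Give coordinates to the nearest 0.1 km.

Distance from S−P lag: d = Δt · v_P v_S / (v_P − v_S) = Δt · (6.58·3.41)/(6.58−3.41) ≈ 7.0782·Δt.
So d_A = 146.79, d_B = 178.41, d_C = 100.05 km.
Circle about each station: (x − 62.5)² + (y + 194.5)² = 146.79²; (x + 50.7)² + (y + 12.6)² = 178.41²; (x − 111.8)² + (y − 39.6)² = 100.05².
Subtracting pairs of circle equations eliminates x²+y² and gives linear equations (the radical axes):
-226.4 x + 363.8 y = -49290.07
98.6 x + 468.2 y = -16131.80
Solving the 2×2 system: x ≈ 121.3, y ≈ -60.0 km.

x ≈ 121.3 km, y ≈ -60.0 km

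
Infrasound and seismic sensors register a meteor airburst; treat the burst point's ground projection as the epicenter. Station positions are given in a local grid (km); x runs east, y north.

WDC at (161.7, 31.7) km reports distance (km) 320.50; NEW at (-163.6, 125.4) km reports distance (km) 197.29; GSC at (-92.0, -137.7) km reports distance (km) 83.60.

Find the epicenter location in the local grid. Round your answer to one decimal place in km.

Circle about each station: (x − 161.7)² + (y − 31.7)² = 320.50²; (x + 163.6)² + (y − 125.4)² = 197.29²; (x + 92.0)² + (y + 137.7)² = 83.60².
Subtracting the WDC equation from the NEW and GSC equations removes the quadratic terms:
-650.6 x + 187.4 y = 79135.25
-507.4 x − 338.8 y = 96004.80
Solving the 2×2 system: x ≈ -142.0, y ≈ -70.7 km.

x ≈ -142.0 km, y ≈ -70.7 km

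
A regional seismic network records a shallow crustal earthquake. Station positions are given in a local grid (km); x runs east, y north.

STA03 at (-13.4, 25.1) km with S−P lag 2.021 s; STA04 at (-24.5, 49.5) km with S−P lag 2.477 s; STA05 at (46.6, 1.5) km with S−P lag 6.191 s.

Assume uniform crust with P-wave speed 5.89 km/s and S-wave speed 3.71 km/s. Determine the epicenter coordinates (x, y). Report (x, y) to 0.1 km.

x ≈ -1.1 km, y ≈ 41.2 km

Distance from S−P lag: d = Δt · v_P v_S / (v_P − v_S) = Δt · (5.89·3.71)/(5.89−3.71) ≈ 10.0238·Δt.
So d_STA03 = 20.26, d_STA04 = 24.83, d_STA05 = 62.06 km.
Circle about each station: (x + 13.4)² + (y − 25.1)² = 20.26²; (x + 24.5)² + (y − 49.5)² = 24.83²; (x − 46.6)² + (y − 1.5)² = 62.06².
Subtracting the STA03 equation from the STA04 and STA05 equations removes the quadratic terms:
-22.2 x + 48.8 y = 2034.87
120.0 x − 47.2 y = -2076.74
Solving the 2×2 system: x ≈ -1.1, y ≈ 41.2 km.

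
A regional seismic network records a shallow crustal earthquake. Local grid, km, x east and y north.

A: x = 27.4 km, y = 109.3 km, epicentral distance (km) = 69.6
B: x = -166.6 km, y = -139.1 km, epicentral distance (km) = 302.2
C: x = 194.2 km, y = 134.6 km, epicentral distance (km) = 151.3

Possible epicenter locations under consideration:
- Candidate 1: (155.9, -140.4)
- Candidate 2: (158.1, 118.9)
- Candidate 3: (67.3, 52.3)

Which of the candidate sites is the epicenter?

For each candidate, compare |candidate − station| to the reported distance:
Candidate 1: residuals A 211.2, B 20.3, C 126.4 → max 211.2 km
Candidate 2: residuals A 61.5, B 112.5, C 111.9 → max 112.5 km
Candidate 3: residuals A 0.0, B 0.0, C 0.0 → max 0.0 km
Only Candidate 3 has all residuals ≈ 0.

Candidate 3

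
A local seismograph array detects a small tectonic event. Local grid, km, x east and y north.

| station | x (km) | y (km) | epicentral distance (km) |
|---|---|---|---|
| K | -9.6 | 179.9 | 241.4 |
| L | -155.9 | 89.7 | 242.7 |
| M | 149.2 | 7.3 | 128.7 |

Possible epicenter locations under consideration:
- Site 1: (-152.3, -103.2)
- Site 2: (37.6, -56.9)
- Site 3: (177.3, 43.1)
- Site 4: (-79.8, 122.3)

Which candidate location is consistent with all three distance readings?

For each candidate, compare |candidate − station| to the reported distance:
Site 1: residuals K 75.6, L 49.8, M 192.4 → max 192.4 km
Site 2: residuals K 0.1, L 0.1, M 0.0 → max 0.1 km
Site 3: residuals K 9.8, L 93.7, M 83.2 → max 93.7 km
Site 4: residuals K 150.6, L 159.9, M 127.6 → max 159.9 km
Only Site 2 has all residuals ≈ 0.

Site 2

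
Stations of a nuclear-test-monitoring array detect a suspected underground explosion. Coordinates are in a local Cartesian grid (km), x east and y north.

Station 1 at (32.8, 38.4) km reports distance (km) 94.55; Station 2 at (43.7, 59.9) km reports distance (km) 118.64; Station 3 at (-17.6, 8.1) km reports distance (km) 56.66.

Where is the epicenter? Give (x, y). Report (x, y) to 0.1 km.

Circle about each station: (x − 32.8)² + (y − 38.4)² = 94.55²; (x − 43.7)² + (y − 59.9)² = 118.64²; (x + 17.6)² + (y − 8.1)² = 56.66².
Subtracting the Station 1 equation from the Station 2 and Station 3 equations removes the quadratic terms:
21.8 x + 43.0 y = -2188.45
-100.8 x − 60.6 y = 3554.32
Solving the 2×2 system: x ≈ -6.7, y ≈ -47.5 km.

-6.7 km east, -47.5 km north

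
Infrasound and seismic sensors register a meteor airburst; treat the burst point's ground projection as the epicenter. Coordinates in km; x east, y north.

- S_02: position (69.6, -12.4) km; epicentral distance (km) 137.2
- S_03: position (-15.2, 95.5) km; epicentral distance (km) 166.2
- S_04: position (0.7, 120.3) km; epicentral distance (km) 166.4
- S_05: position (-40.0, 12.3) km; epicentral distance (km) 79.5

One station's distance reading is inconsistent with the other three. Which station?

S_04

Solve using three stations at a time. Using S_02, S_03, S_05 (subtract circle equations pairwise → linear system) gives (x, y) ≈ (-57.0, -65.4).
Distances from that point to each station vs reported:
  S_02: calculated 137.2 vs reported 137.2 → residual 0.0 km
  S_03: calculated 166.2 vs reported 166.2 → residual 0.0 km
  S_04: calculated 194.4 vs reported 166.4 → residual 28.0 km
  S_05: calculated 79.5 vs reported 79.5 → residual 0.0 km
S_02, S_03, S_05 are mutually consistent (residuals ≈ 0); S_04 is off by 28.0 km.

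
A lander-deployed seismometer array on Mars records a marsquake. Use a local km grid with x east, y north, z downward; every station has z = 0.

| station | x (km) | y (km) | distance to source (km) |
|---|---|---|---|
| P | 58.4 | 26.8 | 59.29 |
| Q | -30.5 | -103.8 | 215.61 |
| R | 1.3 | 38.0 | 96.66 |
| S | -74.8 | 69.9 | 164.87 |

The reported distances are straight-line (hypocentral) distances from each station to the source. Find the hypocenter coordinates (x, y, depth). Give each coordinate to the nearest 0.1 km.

x ≈ 89.2 km, y ≈ 74.8 km, depth ≈ 16.2 km

Each station gives a sphere (x−x_i)² + (y−y_i)² + z² = d_i² (stations at z=0).
Subtracting the P sphere from Q and R: z² cancels, leaving linear equations in x and y:
-177.8 x − 261.2 y = -35396.48
-114.2 x + 22.4 y = -8510.96
Solving: x ≈ 89.198, y ≈ 74.797 km (keep extra digits for the depth step; rounded: 89.2, 74.8).
Then from the P sphere: z² = 59.29² − (x − 58.4)² − (y − 26.8)² with x = 89.198, y = 74.797, so z ≈ 16.220 ≈ 16.2 km.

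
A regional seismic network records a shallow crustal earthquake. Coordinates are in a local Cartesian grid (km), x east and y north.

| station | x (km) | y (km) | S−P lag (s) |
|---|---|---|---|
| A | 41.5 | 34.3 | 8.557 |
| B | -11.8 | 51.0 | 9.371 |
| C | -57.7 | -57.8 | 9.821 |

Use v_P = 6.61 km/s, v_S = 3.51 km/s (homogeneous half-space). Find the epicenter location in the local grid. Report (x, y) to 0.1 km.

3.7 km east, -17.4 km north

Distance from S−P lag: d = Δt · v_P v_S / (v_P − v_S) = Δt · (6.61·3.51)/(6.61−3.51) ≈ 7.4842·Δt.
So d_A = 64.04, d_B = 70.13, d_C = 73.50 km.
Circle about each station: (x − 41.5)² + (y − 34.3)² = 64.04²; (x + 11.8)² + (y − 51.0)² = 70.13²; (x + 57.7)² + (y + 57.8)² = 73.50².
Subtracting the A equation from the B and C equations removes the quadratic terms:
-106.6 x + 33.4 y = -975.60
-198.4 x − 184.2 y = 2470.26
Solving the 2×2 system: x ≈ 3.7, y ≈ -17.4 km.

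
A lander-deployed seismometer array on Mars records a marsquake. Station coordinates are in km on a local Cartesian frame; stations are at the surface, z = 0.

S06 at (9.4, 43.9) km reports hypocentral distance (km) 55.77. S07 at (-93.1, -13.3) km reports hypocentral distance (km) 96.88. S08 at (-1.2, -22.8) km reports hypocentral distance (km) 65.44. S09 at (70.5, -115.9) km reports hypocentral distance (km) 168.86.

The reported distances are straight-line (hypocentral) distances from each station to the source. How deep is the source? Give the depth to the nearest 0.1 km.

Each station gives a sphere (x−x_i)² + (y−y_i)² + z² = d_i² (stations at z=0).
Subtracting the S06 sphere from S07 and S08: z² cancels, leaving linear equations in x and y:
-205.0 x − 114.4 y = 553.49
-21.2 x − 133.4 y = -2666.39
Solving: x ≈ -15.202, y ≈ 22.404 km (keep extra digits for the depth step; rounded: -15.2, 22.4).
Then from the S06 sphere: z² = 55.77² − (x − 9.4)² − (y − 43.9)² with x = -15.202, y = 22.404, so z ≈ 45.199 ≈ 45.2 km.
Check against S09 (with the unrounded solution): distance 168.87 ≈ 168.86 km. ✓

45.2 km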